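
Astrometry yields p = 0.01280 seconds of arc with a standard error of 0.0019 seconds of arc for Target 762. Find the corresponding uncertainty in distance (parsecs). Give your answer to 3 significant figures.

d = 1/p, so σ_d = σ_p / p².
σ_d = 0.00190 / (0.01280)² = 0.00190 / 0.00016384 = 11.597 pc.

11.6 pc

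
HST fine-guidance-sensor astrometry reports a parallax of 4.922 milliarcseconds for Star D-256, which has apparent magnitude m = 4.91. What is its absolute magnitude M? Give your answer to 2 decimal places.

d = 1/p = 1/0.004922″ = 203.17 pc.
m − M = 5 log₁₀(203.17) − 5 = 11.5393 − 5 = 6.5393.
M = m − (m − M) = 4.91 − 6.5393 = -1.63.

M = -1.63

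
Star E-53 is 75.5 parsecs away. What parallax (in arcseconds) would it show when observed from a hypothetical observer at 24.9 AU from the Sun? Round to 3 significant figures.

0.330 arcsec

p (arcsec) = B (AU) / d (pc).
p = 24.9 / 75.5 = 0.3298 arcsec.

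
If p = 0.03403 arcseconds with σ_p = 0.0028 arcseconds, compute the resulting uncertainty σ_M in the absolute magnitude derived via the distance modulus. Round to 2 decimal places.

M = m − 5 log₁₀ d + 5 = m + 5 log₁₀ p + 5, so ∂M/∂p = 5/(p ln 10).
σ_M = (5/ln 10) · (σ_p/p) = 2.1715 × 0.0028/0.03403 = 2.1715 × 0.08228 = 0.17867.

σ_M = 0.18 mag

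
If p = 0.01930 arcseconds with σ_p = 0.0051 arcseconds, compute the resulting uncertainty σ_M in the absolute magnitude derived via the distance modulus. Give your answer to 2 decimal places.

σ_M = 0.57 mag

M = m − 5 log₁₀ d + 5 = m + 5 log₁₀ p + 5, so ∂M/∂p = 5/(p ln 10).
σ_M = (5/ln 10) · (σ_p/p) = 2.1715 × 0.0051/0.01930 = 2.1715 × 0.26425 = 0.57382.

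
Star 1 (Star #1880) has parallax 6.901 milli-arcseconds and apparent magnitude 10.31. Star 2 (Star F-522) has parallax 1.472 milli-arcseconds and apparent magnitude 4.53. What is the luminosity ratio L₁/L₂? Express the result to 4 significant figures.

d₁ = 1/p₁ = 1/0.006901″ = 144.91 pc; d₂ = 1/p₂ = 1/0.001472″ = 679.35 pc.
M₁ = m₁ − 5 log₁₀ d₁ + 5 = 10.31 − 10.8055 + 5 = 4.5045.
M₂ = 4.53 − 14.1605 + 5 = -4.6305.
L₁/L₂ = 10^(0.4(M₂ − M₁)) = 10^(0.4 × (-9.1350)) = 10^(-3.65400) = 0.00022182.

L₁/L₂ = 0.0002218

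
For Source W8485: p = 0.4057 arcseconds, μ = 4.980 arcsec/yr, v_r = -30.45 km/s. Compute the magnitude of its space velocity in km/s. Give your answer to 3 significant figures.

65.7 km/s

d = 1/p = 1/0.4057″ = 2.4649 pc.
v_t = 4.740 μ d = 4.740 × 4.980 × 2.4649 = 58.184 km/s.
v = √(v_r² + v_t²) = √((-30.45)² + 58.184²) = √4312.58 = 65.67 km/s.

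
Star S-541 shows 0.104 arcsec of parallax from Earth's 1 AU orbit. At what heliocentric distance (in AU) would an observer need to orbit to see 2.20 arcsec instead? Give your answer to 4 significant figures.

Parallax scales linearly with baseline: p ∝ B, so B = p_target / p_Earth × 1 AU.
B = 2.20 / 0.104 = 21.154 AU.

21.15 AU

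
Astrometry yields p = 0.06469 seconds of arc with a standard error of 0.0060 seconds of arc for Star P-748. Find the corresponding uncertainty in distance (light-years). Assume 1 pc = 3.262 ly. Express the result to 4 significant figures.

d = 1/p, so σ_d = σ_p / p².
σ_d = 0.00600 / (0.06469)² = 0.00600 / 0.0041848 = 1.4338 pc = 1.4338 × 3.262 ly = 4.6771 ly.

4.677 ly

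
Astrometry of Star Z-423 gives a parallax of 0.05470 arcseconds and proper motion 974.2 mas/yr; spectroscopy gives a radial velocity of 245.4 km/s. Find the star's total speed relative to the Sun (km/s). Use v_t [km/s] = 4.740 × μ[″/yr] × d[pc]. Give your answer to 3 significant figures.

d = 1/p = 1/0.05470″ = 18.282 pc.
μ = 974.2 mas/yr = 0.9742 ″/yr.
v_t = 4.740 μ d = 4.740 × 0.9742 × 18.282 = 84.421 km/s.
v = √(v_r² + v_t²) = √(245.4² + 84.421²) = √67348.1 = 259.52 km/s.

260 km/s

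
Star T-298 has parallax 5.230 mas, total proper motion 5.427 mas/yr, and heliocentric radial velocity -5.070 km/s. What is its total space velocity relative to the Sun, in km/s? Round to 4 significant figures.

d = 1/p = 1/0.005230″ = 191.2 pc.
μ = 5.427 mas/yr = 0.005427 ″/yr.
v_t = 4.740 μ d = 4.740 × 0.005427 × 191.2 = 4.9184 km/s.
v = √(v_r² + v_t²) = √((-5.070)² + 4.9184²) = √49.8956 = 7.0637 km/s.

7.064 km/s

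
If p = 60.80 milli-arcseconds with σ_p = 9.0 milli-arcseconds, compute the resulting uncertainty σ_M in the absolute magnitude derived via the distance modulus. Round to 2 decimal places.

M = m − 5 log₁₀ d + 5 = m + 5 log₁₀ p + 5, so ∂M/∂p = 5/(p ln 10).
σ_M = (5/ln 10) · (σ_p/p) = 2.1715 × 9.0/60.80 = 2.1715 × 0.14803 = 0.32145.

σ_M = 0.32 mag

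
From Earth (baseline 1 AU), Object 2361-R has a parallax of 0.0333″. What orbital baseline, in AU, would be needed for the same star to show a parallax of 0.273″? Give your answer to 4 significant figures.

Parallax scales linearly with baseline: p ∝ B, so B = p_target / p_Earth × 1 AU.
B = 0.273 / 0.0333 = 8.1982 AU.

8.198 AU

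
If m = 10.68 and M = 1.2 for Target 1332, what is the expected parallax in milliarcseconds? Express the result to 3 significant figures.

m − M = 10.68 − 1.2 = 9.48.
d = 10^((m−M)/5 + 1) = 10^2.896 = 787.05 pc.
p = 1/d = 1/787.05 = 0.0012706 arcsec = 1.2706 mas.

1.27 mas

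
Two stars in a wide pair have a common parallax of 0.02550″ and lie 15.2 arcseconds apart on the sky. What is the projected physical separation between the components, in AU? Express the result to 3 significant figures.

596 AU

d = 1/p = 1/0.02550″ = 39.216 pc.
At distance d (pc), an angle of θ arcsec spans θ·d AU: s = 15.2 × 39.216 = 596.08 AU.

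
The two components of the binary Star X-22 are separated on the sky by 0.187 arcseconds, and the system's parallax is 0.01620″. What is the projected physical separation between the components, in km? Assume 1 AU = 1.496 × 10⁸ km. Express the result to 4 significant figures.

d = 1/p = 1/0.01620″ = 61.728 pc.
At distance d (pc), an angle of θ arcsec spans θ·d AU: s = 0.187 × 61.728 = 11.543 AU.
= 11.543 × 1.496 × 10⁸ km = 1.7268 × 10^9 km.

1.727 × 10^9 km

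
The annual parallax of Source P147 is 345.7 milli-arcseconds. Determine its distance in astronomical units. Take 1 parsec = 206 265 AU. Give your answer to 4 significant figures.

596700 AU

p = 345.7 milli-arcseconds = 0.3457 arcsec.
d = 1/p = 1/0.3457 = 2.8927 pc.
In AU: 2.8927 × 206265 = 5.9666 × 10^5 AU.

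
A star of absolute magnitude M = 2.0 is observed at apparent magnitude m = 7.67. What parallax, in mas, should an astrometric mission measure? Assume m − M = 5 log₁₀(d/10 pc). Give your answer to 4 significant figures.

7.345 mas

m − M = 7.67 − 2.0 = 5.67.
d = 10^((m−M)/5 + 1) = 10^2.134 = 136.14 pc.
p = 1/d = 1/136.14 = 0.0073454 arcsec = 7.3454 mas.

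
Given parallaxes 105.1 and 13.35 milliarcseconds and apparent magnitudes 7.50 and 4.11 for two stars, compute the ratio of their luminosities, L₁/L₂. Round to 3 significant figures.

L₁/L₂ = 0.000711

d₁ = 1/p₁ = 1/0.1051″ = 9.5147 pc; d₂ = 1/p₂ = 1/0.01335″ = 74.906 pc.
M₁ = m₁ − 5 log₁₀ d₁ + 5 = 7.50 − 4.8920 + 5 = 7.6080.
M₂ = 4.11 − 9.3726 + 5 = -0.2626.
L₁/L₂ = 10^(0.4(M₂ − M₁)) = 10^(0.4 × (-7.8706)) = 10^(-3.14824) = 0.00071082.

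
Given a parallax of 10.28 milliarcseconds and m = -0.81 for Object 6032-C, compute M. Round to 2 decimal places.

M = -5.75

d = 1/p = 1/0.01028″ = 97.276 pc.
m − M = 5 log₁₀(97.276) − 5 = 9.9400 − 5 = 4.9400.
M = m − (m − M) = -0.81 − 4.9400 = -5.75.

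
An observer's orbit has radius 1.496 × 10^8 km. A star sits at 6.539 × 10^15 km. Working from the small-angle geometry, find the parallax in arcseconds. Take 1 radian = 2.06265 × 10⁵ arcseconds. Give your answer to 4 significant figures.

0.004719 arcsec

θ ≈ B/d = (1.496 × 10^8) / (6.539 × 10^15) = 2.2878 × 10^-8 rad.
In arcseconds: 2.2878 × 10^-8 × 206265 = 0.0047189″.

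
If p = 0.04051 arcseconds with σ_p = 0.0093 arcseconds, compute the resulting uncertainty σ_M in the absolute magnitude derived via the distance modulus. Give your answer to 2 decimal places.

σ_M = 0.50 mag

M = m − 5 log₁₀ d + 5 = m + 5 log₁₀ p + 5, so ∂M/∂p = 5/(p ln 10).
σ_M = (5/ln 10) · (σ_p/p) = 2.1715 × 0.0093/0.04051 = 2.1715 × 0.22957 = 0.49851.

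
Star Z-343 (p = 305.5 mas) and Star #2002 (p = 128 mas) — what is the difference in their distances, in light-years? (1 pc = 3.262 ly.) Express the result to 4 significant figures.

14.81 ly

d_A = 1/0.3055″ = 3.2733 pc; d_B = 1/0.1280″ = 7.8125 pc.
|d_B − d_A| = |7.8125 − 3.2733| = 4.5392 pc = 4.5392 × 3.262 ly = 14.807 ly.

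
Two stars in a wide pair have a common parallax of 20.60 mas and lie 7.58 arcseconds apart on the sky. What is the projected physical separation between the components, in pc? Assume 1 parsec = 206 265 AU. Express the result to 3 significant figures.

d = 1/p = 1/0.02060″ = 48.544 pc.
At distance d (pc), an angle of θ arcsec spans θ·d AU: s = 7.58 × 48.544 = 367.96 AU.
= 367.96 / 206265 = 0.0017839 pc.

0.00178 pc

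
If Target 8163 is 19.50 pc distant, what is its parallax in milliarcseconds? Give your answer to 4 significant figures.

p = 1/d = 1/19.5 = 0.051282 arcsec.
= 0.051282 × 1000 = 51.282 mas.

51.28 mas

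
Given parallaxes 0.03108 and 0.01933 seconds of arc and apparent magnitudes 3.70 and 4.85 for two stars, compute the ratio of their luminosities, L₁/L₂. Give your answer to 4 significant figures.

L₁/L₂ = 1.116

d₁ = 1/p₁ = 1/0.03108″ = 32.175 pc; d₂ = 1/p₂ = 1/0.01933″ = 51.733 pc.
M₁ = m₁ − 5 log₁₀ d₁ + 5 = 3.70 − 7.5376 + 5 = 1.1624.
M₂ = 4.85 − 8.5688 + 5 = 1.2812.
L₁/L₂ = 10^(0.4(M₂ − M₁)) = 10^(0.4 × 0.1188) = 10^0.04752 = 1.1156.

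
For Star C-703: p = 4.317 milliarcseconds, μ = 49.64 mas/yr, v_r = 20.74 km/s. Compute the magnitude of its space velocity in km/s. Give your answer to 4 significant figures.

d = 1/p = 1/0.004317″ = 231.64 pc.
μ = 49.64 mas/yr = 0.04964 ″/yr.
v_t = 4.740 μ d = 4.740 × 0.04964 × 231.64 = 54.503 km/s.
v = √(v_r² + v_t²) = √(20.74² + 54.503²) = √3400.72 = 58.316 km/s.

58.32 km/s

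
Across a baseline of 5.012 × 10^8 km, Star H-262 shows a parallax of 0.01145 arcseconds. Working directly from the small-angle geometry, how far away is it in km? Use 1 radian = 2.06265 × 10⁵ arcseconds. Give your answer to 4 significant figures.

θ = 0.01145″ = 0.01145/206265 = 5.5511 × 10^-8 rad.
d = B/θ = (5.012 × 10^8) / (5.5511 × 10^-8) = 9.0288 × 10^15 km.

9.029 × 10^15 km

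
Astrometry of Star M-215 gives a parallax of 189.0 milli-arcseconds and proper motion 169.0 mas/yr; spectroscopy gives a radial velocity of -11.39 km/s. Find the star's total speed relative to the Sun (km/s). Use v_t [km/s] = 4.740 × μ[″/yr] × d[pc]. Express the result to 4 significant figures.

12.15 km/s

d = 1/p = 1/0.1890″ = 5.291 pc.
μ = 169.0 mas/yr = 0.1690 ″/yr.
v_t = 4.740 μ d = 4.740 × 0.1690 × 5.291 = 4.2384 km/s.
v = √(v_r² + v_t²) = √((-11.39)² + 4.2384²) = √147.696 = 12.153 km/s.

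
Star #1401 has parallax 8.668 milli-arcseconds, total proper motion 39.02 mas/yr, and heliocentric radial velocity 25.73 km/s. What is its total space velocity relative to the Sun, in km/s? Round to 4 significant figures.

33.43 km/s

d = 1/p = 1/0.008668″ = 115.37 pc.
μ = 39.02 mas/yr = 0.03902 ″/yr.
v_t = 4.740 μ d = 4.740 × 0.03902 × 115.37 = 21.338 km/s.
v = √(v_r² + v_t²) = √(25.73² + 21.338²) = √1117.34 = 33.427 km/s.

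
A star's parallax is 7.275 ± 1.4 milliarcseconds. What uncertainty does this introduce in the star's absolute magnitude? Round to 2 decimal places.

σ_M = 0.42 mag

M = m − 5 log₁₀ d + 5 = m + 5 log₁₀ p + 5, so ∂M/∂p = 5/(p ln 10).
σ_M = (5/ln 10) · (σ_p/p) = 2.1715 × 1.4/7.275 = 2.1715 × 0.19244 = 0.41788.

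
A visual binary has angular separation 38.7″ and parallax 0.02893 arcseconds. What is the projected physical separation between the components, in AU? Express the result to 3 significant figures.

d = 1/p = 1/0.02893″ = 34.566 pc.
At distance d (pc), an angle of θ arcsec spans θ·d AU: s = 38.7 × 34.566 = 1337.7 AU.

1340 AU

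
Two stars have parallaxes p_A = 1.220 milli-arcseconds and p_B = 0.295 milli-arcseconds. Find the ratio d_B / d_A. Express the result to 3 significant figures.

4.14

Since d = 1/p, d_B/d_A = p_A/p_B.
= 1.220 / 0.295 = 4.1356.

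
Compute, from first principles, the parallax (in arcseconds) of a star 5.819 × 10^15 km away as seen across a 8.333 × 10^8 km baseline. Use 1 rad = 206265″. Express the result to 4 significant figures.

0.02954 arcsec

θ ≈ B/d = (8.333 × 10^8) / (5.819 × 10^15) = 1.4320 × 10^-7 rad.
In arcseconds: 1.4320 × 10^-7 × 206265 = 0.029537″.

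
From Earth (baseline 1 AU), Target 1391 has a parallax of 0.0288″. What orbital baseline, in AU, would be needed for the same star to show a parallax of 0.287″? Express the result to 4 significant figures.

Parallax scales linearly with baseline: p ∝ B, so B = p_target / p_Earth × 1 AU.
B = 0.287 / 0.0288 = 9.9653 AU.

9.965 AU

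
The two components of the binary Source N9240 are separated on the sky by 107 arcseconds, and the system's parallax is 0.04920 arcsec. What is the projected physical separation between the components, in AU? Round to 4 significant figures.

2175 AU

d = 1/p = 1/0.04920″ = 20.325 pc.
At distance d (pc), an angle of θ arcsec spans θ·d AU: s = 107 × 20.325 = 2174.8 AU.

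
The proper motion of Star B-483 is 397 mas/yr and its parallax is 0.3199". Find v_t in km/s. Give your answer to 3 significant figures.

5.88 km/s

d = 1/p = 1/0.3199″ = 3.126 pc.
μ = 397 mas/yr = 0.397 ″/yr.
v_t = 4.74 × μ × d = 4.74 × 0.397 × 3.126 = 5.8824 km/s.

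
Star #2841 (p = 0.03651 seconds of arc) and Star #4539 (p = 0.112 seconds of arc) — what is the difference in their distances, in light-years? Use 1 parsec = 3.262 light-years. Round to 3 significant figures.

d_A = 1/0.03651″ = 27.39 pc; d_B = 1/0.1120″ = 8.9286 pc.
|d_B − d_A| = |8.9286 − 27.39| = 18.461 pc = 18.461 × 3.262 ly = 60.22 ly.

60.2 ly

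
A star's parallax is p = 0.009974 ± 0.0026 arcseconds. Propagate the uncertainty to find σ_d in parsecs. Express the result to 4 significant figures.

26.14 pc

d = 1/p, so σ_d = σ_p / p².
σ_d = 0.00260 / (0.009974)² = 0.00260 / 0.000099481 = 26.136 pc.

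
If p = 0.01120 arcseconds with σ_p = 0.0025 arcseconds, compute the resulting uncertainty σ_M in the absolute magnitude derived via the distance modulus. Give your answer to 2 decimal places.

σ_M = 0.48 mag

M = m − 5 log₁₀ d + 5 = m + 5 log₁₀ p + 5, so ∂M/∂p = 5/(p ln 10).
σ_M = (5/ln 10) · (σ_p/p) = 2.1715 × 0.0025/0.01120 = 2.1715 × 0.22321 = 0.4847.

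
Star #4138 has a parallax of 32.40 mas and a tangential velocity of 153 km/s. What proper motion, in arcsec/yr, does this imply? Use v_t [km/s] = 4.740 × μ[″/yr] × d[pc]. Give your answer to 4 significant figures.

1.046 arcsec/yr

d = 1/p = 1/0.03240″ = 30.864 pc.
μ = v_t / (4.74 d) = 153 / (4.74 × 30.864) = 153 / 146.3 = 1.0458 ″/yr.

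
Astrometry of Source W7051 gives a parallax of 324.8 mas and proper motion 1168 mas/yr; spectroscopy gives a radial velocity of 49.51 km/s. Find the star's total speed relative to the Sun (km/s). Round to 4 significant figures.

52.36 km/s

d = 1/p = 1/0.3248″ = 3.0788 pc.
μ = 1168 mas/yr = 1.168 ″/yr.
v_t = 4.740 μ d = 4.740 × 1.168 × 3.0788 = 17.045 km/s.
v = √(v_r² + v_t²) = √(49.51² + 17.045²) = √2741.77 = 52.362 km/s.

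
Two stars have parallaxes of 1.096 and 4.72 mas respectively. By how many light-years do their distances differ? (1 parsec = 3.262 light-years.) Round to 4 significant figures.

2285 ly

d_A = 1/0.001096″ = 912.41 pc; d_B = 1/0.004720″ = 211.86 pc.
|d_B − d_A| = |211.86 − 912.41| = 700.55 pc = 700.55 × 3.262 ly = 2285.2 ly.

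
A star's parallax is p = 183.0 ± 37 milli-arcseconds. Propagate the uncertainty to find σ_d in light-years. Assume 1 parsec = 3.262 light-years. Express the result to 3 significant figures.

d = 1/p, so σ_d = σ_p / p².
σ_d = 0.0370 / (0.1830)² = 0.0370 / 0.033489 = 1.1048 pc = 1.1048 × 3.262 ly = 3.6039 ly.

3.60 ly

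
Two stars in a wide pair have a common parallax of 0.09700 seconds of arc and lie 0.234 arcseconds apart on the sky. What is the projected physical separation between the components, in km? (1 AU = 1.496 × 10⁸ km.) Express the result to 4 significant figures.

d = 1/p = 1/0.09700″ = 10.309 pc.
At distance d (pc), an angle of θ arcsec spans θ·d AU: s = 0.234 × 10.309 = 2.4123 AU.
= 2.4123 × 1.496 × 10⁸ km = 3.6088 × 10^8 km.

3.609 × 10^8 km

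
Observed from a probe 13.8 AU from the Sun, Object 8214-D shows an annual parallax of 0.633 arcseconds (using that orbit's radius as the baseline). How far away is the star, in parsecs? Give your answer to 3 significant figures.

21.8 pc

With baseline B (in AU) and parallax p (in arcsec), d = B/p parsecs.
d = 13.8 / 0.633 = 21.801 pc.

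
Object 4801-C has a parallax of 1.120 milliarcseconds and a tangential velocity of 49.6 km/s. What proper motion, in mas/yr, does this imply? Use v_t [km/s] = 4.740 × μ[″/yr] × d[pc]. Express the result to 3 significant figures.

11.7 mas/yr

d = 1/p = 1/0.001120″ = 892.86 pc.
μ = v_t / (4.74 d) = 49.6 / (4.74 × 892.86) = 49.6 / 4232.2 = 0.01172 ″/yr = 11.72 mas/yr.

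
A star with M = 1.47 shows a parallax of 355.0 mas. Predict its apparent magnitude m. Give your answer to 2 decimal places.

m = -1.28

d = 1/p = 1/0.3550″ = 2.8169 pc.
m − M = 5 log₁₀ d − 5 = 5 log₁₀(2.8169) − 5 = 2.2489 − 5 = -2.7511.
m = M + (m − M) = 1.47 + (-2.7511) = -1.28.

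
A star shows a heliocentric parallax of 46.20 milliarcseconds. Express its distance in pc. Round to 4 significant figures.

21.65 pc

p = 46.20 milliarcseconds = 0.04620 arcsec.
d = 1/p = 1/0.04620 = 21.645 pc.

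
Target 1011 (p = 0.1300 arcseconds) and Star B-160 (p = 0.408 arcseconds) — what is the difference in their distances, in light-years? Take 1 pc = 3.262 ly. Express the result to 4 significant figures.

d_A = 1/0.1300″ = 7.6923 pc; d_B = 1/0.4080″ = 2.451 pc.
|d_B − d_A| = |2.451 − 7.6923| = 5.2413 pc = 5.2413 × 3.262 ly = 17.097 ly.

17.10 ly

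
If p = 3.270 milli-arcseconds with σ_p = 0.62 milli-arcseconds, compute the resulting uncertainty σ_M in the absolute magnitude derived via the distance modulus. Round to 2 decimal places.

M = m − 5 log₁₀ d + 5 = m + 5 log₁₀ p + 5, so ∂M/∂p = 5/(p ln 10).
σ_M = (5/ln 10) · (σ_p/p) = 2.1715 × 0.62/3.270 = 2.1715 × 0.1896 = 0.41172.

σ_M = 0.41 mag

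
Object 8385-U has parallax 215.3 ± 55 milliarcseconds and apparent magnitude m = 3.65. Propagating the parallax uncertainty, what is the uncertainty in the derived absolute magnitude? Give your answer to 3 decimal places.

σ_M = 0.555 mag

M = m − 5 log₁₀ d + 5 = m + 5 log₁₀ p + 5, so ∂M/∂p = 5/(p ln 10).
σ_M = (5/ln 10) · (σ_p/p) = 2.1715 × 55/215.3 = 2.1715 × 0.25546 = 0.55473.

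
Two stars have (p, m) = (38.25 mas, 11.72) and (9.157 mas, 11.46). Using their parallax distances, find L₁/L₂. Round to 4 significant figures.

L₁/L₂ = 0.04511

d₁ = 1/p₁ = 1/0.03825″ = 26.144 pc; d₂ = 1/p₂ = 1/0.009157″ = 109.21 pc.
M₁ = m₁ − 5 log₁₀ d₁ + 5 = 11.72 − 7.0869 + 5 = 9.6331.
M₂ = 11.46 − 10.1913 + 5 = 6.2687.
L₁/L₂ = 10^(0.4(M₂ − M₁)) = 10^(0.4 × (-3.3644)) = 10^(-1.34576) = 0.045107.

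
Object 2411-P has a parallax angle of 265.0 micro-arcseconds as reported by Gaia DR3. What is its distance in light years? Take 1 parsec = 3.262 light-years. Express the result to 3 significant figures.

12300 light years

p = 265.0 micro-arcseconds = 0.0002650 arcsec.
d = 1/p = 1/0.0002650 = 3773.6 pc.
In light-years: 3773.6 × 3.262 = 12309 ly.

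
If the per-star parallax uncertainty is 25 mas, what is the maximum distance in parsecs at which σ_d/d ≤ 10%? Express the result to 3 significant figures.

σ_d/d = σ_p/p, so the condition is σ_p/p ≤ 0.10, i.e. p ≥ σ_p/0.10.
p_min = 25/0.10 = 250 mas = 0.25 arcsec.
d_max = 1/p_min = 1/0.25 = 4 pc.

4.00 pc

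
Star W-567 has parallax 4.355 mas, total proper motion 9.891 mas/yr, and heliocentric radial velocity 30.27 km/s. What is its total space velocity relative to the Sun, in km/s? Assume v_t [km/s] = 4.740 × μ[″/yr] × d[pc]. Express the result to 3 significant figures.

32.1 km/s

d = 1/p = 1/0.004355″ = 229.62 pc.
μ = 9.891 mas/yr = 0.009891 ″/yr.
v_t = 4.740 μ d = 4.740 × 0.009891 × 229.62 = 10.765 km/s.
v = √(v_r² + v_t²) = √(30.27² + 10.765²) = √1032.16 = 32.127 km/s.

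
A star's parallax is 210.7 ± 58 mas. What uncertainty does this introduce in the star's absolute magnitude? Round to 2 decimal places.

σ_M = 0.60 mag

M = m − 5 log₁₀ d + 5 = m + 5 log₁₀ p + 5, so ∂M/∂p = 5/(p ln 10).
σ_M = (5/ln 10) · (σ_p/p) = 2.1715 × 58/210.7 = 2.1715 × 0.27527 = 0.59775.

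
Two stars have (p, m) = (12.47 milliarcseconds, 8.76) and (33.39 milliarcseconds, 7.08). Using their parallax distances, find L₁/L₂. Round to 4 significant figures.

d₁ = 1/p₁ = 1/0.01247″ = 80.192 pc; d₂ = 1/p₂ = 1/0.03339″ = 29.949 pc.
M₁ = m₁ − 5 log₁₀ d₁ + 5 = 8.76 − 9.5207 + 5 = 4.2393.
M₂ = 7.08 − 7.3819 + 5 = 4.6981.
L₁/L₂ = 10^(0.4(M₂ − M₁)) = 10^(0.4 × 0.4588) = 10^0.18352 = 1.5259.

L₁/L₂ = 1.526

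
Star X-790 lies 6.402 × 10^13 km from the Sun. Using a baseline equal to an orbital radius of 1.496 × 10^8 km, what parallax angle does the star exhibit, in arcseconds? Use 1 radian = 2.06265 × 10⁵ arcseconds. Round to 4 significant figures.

θ ≈ B/d = (1.496 × 10^8) / (6.402 × 10^13) = 2.3368 × 10^-6 rad.
In arcseconds: 2.3368 × 10^-6 × 206265 = 0.482″.

0.4820 arcsec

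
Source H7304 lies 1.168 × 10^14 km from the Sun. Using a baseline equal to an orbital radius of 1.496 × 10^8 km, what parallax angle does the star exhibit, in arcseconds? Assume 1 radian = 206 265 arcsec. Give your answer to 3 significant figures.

0.264 arcsec

θ ≈ B/d = (1.496 × 10^8) / (1.168 × 10^14) = 1.2808 × 10^-6 rad.
In arcseconds: 1.2808 × 10^-6 × 206265 = 0.26418″.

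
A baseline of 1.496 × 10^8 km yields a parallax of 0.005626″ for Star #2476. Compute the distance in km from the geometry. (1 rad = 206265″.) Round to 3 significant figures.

5.48 × 10^15 km

θ = 0.005626″ = 0.005626/206265 = 2.7276 × 10^-8 rad.
d = B/θ = (1.496 × 10^8) / (2.7276 × 10^-8) = 5.4847 × 10^15 km.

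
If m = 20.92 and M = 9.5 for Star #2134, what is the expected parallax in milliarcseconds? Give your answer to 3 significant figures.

m − M = 20.92 − 9.5 = 11.42.
d = 10^((m−M)/5 + 1) = 10^3.284 = 1923.1 pc.
p = 1/d = 1/1923.1 = 0.00051999 arcsec = 0.51999 mas.

0.520 mas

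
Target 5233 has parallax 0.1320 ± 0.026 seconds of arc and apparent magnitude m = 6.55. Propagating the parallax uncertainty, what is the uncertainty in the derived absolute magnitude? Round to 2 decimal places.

σ_M = 0.43 mag

M = m − 5 log₁₀ d + 5 = m + 5 log₁₀ p + 5, so ∂M/∂p = 5/(p ln 10).
σ_M = (5/ln 10) · (σ_p/p) = 2.1715 × 0.026/0.1320 = 2.1715 × 0.19697 = 0.42772.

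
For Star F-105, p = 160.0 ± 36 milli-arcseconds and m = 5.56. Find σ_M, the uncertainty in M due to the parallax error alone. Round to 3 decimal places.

M = m − 5 log₁₀ d + 5 = m + 5 log₁₀ p + 5, so ∂M/∂p = 5/(p ln 10).
σ_M = (5/ln 10) · (σ_p/p) = 2.1715 × 36/160.0 = 2.1715 × 0.225 = 0.48859.

σ_M = 0.489 mag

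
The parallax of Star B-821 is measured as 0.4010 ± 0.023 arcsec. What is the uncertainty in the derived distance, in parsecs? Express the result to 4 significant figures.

0.1430 pc

d = 1/p, so σ_d = σ_p / p².
σ_d = 0.0230 / (0.4010)² = 0.0230 / 0.1608 = 0.14303 pc.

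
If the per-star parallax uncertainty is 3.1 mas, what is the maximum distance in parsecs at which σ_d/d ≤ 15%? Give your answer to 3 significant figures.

48.4 pc

σ_d/d = σ_p/p, so the condition is σ_p/p ≤ 0.15, i.e. p ≥ σ_p/0.15.
p_min = 3.1/0.15 = 20.667 mas = 0.020667 arcsec.
d_max = 1/p_min = 1/0.020667 = 48.386 pc.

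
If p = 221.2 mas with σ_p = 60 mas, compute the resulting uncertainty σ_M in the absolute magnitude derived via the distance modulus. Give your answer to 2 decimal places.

σ_M = 0.59 mag

M = m − 5 log₁₀ d + 5 = m + 5 log₁₀ p + 5, so ∂M/∂p = 5/(p ln 10).
σ_M = (5/ln 10) · (σ_p/p) = 2.1715 × 60/221.2 = 2.1715 × 0.27125 = 0.58902.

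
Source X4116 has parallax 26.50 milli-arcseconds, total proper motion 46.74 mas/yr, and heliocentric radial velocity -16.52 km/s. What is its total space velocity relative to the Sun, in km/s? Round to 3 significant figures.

d = 1/p = 1/0.02650″ = 37.736 pc.
μ = 46.74 mas/yr = 0.04674 ″/yr.
v_t = 4.740 μ d = 4.740 × 0.04674 × 37.736 = 8.3603 km/s.
v = √(v_r² + v_t²) = √((-16.52)² + 8.3603²) = √342.805 = 18.515 km/s.

18.5 km/s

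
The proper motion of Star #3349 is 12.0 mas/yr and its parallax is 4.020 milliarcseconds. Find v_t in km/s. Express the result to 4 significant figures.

d = 1/p = 1/0.004020″ = 248.76 pc.
μ = 12.0 mas/yr = 0.0120 ″/yr.
v_t = 4.74 × μ × d = 4.74 × 0.0120 × 248.76 = 14.149 km/s.

14.15 km/s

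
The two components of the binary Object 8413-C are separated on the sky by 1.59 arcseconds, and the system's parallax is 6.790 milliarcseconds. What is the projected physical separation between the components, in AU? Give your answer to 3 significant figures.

d = 1/p = 1/0.006790″ = 147.28 pc.
At distance d (pc), an angle of θ arcsec spans θ·d AU: s = 1.59 × 147.28 = 234.18 AU.

234 AU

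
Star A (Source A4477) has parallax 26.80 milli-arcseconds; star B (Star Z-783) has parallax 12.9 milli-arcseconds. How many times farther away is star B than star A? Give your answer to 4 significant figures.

Since d = 1/p, d_B/d_A = p_A/p_B.
= 26.80 / 12.9 = 2.0775.

2.078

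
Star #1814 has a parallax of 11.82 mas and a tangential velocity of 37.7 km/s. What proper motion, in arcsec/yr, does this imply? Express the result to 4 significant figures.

d = 1/p = 1/0.01182″ = 84.602 pc.
μ = v_t / (4.74 d) = 37.7 / (4.74 × 84.602) = 37.7 / 401.01 = 0.094013 ″/yr.

0.09401 arcsec/yr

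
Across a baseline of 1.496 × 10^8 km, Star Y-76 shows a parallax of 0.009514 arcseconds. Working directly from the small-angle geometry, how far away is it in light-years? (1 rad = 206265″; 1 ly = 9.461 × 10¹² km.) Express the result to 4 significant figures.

θ = 0.009514″ = 0.009514/206265 = 4.6125 × 10^-8 rad.
d = B/θ = (1.496 × 10^8) / (4.6125 × 10^-8) = 3.2434 × 10^15 km = (3.2434 × 10^15) / (9.461 × 10^12) ly = 342.82 ly.

342.8 ly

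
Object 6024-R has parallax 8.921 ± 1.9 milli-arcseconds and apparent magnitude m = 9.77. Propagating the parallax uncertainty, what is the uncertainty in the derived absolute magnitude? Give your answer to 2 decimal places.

σ_M = 0.46 mag

M = m − 5 log₁₀ d + 5 = m + 5 log₁₀ p + 5, so ∂M/∂p = 5/(p ln 10).
σ_M = (5/ln 10) · (σ_p/p) = 2.1715 × 1.9/8.921 = 2.1715 × 0.21298 = 0.46249.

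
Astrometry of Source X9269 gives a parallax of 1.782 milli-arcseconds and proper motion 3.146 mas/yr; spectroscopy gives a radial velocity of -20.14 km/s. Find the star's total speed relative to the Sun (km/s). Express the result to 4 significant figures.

21.81 km/s

d = 1/p = 1/0.001782″ = 561.17 pc.
μ = 3.146 mas/yr = 0.003146 ″/yr.
v_t = 4.740 μ d = 4.740 × 0.003146 × 561.17 = 8.3682 km/s.
v = √(v_r² + v_t²) = √((-20.14)² + 8.3682²) = √475.646 = 21.809 km/s.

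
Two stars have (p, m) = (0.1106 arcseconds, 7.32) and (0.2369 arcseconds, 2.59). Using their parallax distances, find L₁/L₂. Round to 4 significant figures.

L₁/L₂ = 0.05883

d₁ = 1/p₁ = 1/0.1106″ = 9.0416 pc; d₂ = 1/p₂ = 1/0.2369″ = 4.2212 pc.
M₁ = m₁ − 5 log₁₀ d₁ + 5 = 7.32 − 4.7812 + 5 = 7.5388.
M₂ = 2.59 − 3.1272 + 5 = 4.4628.
L₁/L₂ = 10^(0.4(M₂ − M₁)) = 10^(0.4 × (-3.0760)) = 10^(-1.23040) = 0.05883.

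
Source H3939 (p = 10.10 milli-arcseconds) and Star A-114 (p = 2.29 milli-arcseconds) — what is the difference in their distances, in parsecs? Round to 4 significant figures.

d_A = 1/0.01010″ = 99.01 pc; d_B = 1/0.002290″ = 436.68 pc.
|d_B − d_A| = |436.68 − 99.01| = 337.67 pc.

337.7 pc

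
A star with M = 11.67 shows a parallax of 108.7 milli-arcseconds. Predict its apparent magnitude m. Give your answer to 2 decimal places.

d = 1/p = 1/0.1087″ = 9.1996 pc.
m − M = 5 log₁₀ d − 5 = 5 log₁₀(9.1996) − 5 = 4.8188 − 5 = -0.1812.
m = M + (m − M) = 11.67 + (-0.1812) = 11.49.

m = 11.49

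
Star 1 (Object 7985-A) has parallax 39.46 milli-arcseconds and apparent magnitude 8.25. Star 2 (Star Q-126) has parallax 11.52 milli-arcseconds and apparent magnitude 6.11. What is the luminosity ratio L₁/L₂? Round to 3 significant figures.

d₁ = 1/p₁ = 1/0.03946″ = 25.342 pc; d₂ = 1/p₂ = 1/0.01152″ = 86.806 pc.
M₁ = m₁ − 5 log₁₀ d₁ + 5 = 8.25 − 7.0192 + 5 = 6.2308.
M₂ = 6.11 − 9.6927 + 5 = 1.4173.
L₁/L₂ = 10^(0.4(M₂ − M₁)) = 10^(0.4 × (-4.8135)) = 10^(-1.92540) = 0.011874.

L₁/L₂ = 0.0119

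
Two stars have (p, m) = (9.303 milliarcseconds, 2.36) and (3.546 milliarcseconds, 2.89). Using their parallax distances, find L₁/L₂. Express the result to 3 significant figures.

L₁/L₂ = 0.237

d₁ = 1/p₁ = 1/0.009303″ = 107.49 pc; d₂ = 1/p₂ = 1/0.003546″ = 282.01 pc.
M₁ = m₁ − 5 log₁₀ d₁ + 5 = 2.36 − 10.1568 + 5 = -2.7968.
M₂ = 2.89 − 12.2513 + 5 = -4.3613.
L₁/L₂ = 10^(0.4(M₂ − M₁)) = 10^(0.4 × (-1.5645)) = 10^(-0.62580) = 0.2367.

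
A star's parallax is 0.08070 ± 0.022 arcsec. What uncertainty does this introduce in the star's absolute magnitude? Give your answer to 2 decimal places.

σ_M = 0.59 mag

M = m − 5 log₁₀ d + 5 = m + 5 log₁₀ p + 5, so ∂M/∂p = 5/(p ln 10).
σ_M = (5/ln 10) · (σ_p/p) = 2.1715 × 0.022/0.08070 = 2.1715 × 0.27261 = 0.59197.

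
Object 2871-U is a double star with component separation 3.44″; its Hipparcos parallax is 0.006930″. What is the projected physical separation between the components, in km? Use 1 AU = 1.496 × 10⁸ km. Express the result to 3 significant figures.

d = 1/p = 1/0.006930″ = 144.3 pc.
At distance d (pc), an angle of θ arcsec spans θ·d AU: s = 3.44 × 144.3 = 496.39 AU.
= 496.39 × 1.496 × 10⁸ km = 7.4260 × 10^10 km.

7.43 × 10^10 km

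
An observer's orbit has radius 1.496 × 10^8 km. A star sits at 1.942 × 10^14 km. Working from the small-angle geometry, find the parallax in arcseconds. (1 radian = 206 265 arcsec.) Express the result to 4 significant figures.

0.1589 arcsec

θ ≈ B/d = (1.496 × 10^8) / (1.942 × 10^14) = 7.7034 × 10^-7 rad.
In arcseconds: 7.7034 × 10^-7 × 206265 = 0.15889″.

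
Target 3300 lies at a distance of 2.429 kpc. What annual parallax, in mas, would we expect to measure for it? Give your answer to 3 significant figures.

0.412 mas

d = 2.429 kpc = 2429 pc.
p = 1/d = 1/2429 = 0.00041169 arcsec.
= 0.00041169 × 1000 = 0.41169 mas.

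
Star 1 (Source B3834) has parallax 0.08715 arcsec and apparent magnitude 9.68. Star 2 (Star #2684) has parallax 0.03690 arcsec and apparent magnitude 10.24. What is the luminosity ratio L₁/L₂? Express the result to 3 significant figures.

L₁/L₂ = 0.300

d₁ = 1/p₁ = 1/0.08715″ = 11.474 pc; d₂ = 1/p₂ = 1/0.03690″ = 27.1 pc.
M₁ = m₁ − 5 log₁₀ d₁ + 5 = 9.68 − 5.2986 + 5 = 9.3814.
M₂ = 10.24 − 7.1648 + 5 = 8.0752.
L₁/L₂ = 10^(0.4(M₂ − M₁)) = 10^(0.4 × (-1.3062)) = 10^(-0.52248) = 0.30028.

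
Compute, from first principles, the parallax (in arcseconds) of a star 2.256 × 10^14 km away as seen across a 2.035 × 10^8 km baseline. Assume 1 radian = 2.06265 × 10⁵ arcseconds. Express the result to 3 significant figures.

0.186 arcsec

θ ≈ B/d = (2.035 × 10^8) / (2.256 × 10^14) = 9.0204 × 10^-7 rad.
In arcseconds: 9.0204 × 10^-7 × 206265 = 0.18606″.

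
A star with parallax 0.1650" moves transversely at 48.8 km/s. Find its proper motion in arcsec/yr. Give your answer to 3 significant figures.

d = 1/p = 1/0.1650″ = 6.0606 pc.
μ = v_t / (4.74 d) = 48.8 / (4.74 × 6.0606) = 48.8 / 28.727 = 1.6988 ″/yr.

1.70 arcsec/yr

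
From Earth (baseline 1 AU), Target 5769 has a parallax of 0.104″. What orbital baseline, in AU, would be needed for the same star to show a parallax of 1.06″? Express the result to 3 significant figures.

10.2 AU

Parallax scales linearly with baseline: p ∝ B, so B = p_target / p_Earth × 1 AU.
B = 1.06 / 0.104 = 10.192 AU.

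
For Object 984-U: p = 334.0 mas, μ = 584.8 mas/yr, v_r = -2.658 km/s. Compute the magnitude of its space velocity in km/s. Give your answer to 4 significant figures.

d = 1/p = 1/0.3340″ = 2.994 pc.
μ = 584.8 mas/yr = 0.5848 ″/yr.
v_t = 4.740 μ d = 4.740 × 0.5848 × 2.994 = 8.2992 km/s.
v = √(v_r² + v_t²) = √((-2.658)² + 8.2992²) = √75.9417 = 8.7145 km/s.

8.715 km/s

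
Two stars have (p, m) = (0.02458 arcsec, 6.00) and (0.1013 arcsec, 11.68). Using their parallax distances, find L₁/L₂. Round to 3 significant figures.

d₁ = 1/p₁ = 1/0.02458″ = 40.683 pc; d₂ = 1/p₂ = 1/0.1013″ = 9.8717 pc.
M₁ = m₁ − 5 log₁₀ d₁ + 5 = 6.00 − 8.0471 + 5 = 2.9529.
M₂ = 11.68 − 4.9720 + 5 = 11.7080.
L₁/L₂ = 10^(0.4(M₂ − M₁)) = 10^(0.4 × 8.7551) = 10^3.50204 = 3177.2.

L₁/L₂ = 3180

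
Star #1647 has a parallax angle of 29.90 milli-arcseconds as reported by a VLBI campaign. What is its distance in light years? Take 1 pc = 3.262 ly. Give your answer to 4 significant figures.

p = 29.90 milli-arcseconds = 0.02990 arcsec.
d = 1/p = 1/0.02990 = 33.445 pc.
In light-years: 33.445 × 3.262 = 109.1 ly.

109.1 light years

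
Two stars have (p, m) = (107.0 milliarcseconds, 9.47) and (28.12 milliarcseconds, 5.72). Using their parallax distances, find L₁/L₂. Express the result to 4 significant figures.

L₁/L₂ = 0.002184

d₁ = 1/p₁ = 1/0.1070″ = 9.3458 pc; d₂ = 1/p₂ = 1/0.02812″ = 35.562 pc.
M₁ = m₁ − 5 log₁₀ d₁ + 5 = 9.47 − 4.8531 + 5 = 9.6169.
M₂ = 5.72 − 7.7549 + 5 = 2.9651.
L₁/L₂ = 10^(0.4(M₂ − M₁)) = 10^(0.4 × (-6.6518)) = 10^(-2.66072) = 0.0021841.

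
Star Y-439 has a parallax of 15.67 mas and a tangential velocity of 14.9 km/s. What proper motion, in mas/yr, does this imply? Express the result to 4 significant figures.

49.26 mas/yr

d = 1/p = 1/0.01567″ = 63.816 pc.
μ = v_t / (4.74 d) = 14.9 / (4.74 × 63.816) = 14.9 / 302.49 = 0.049258 ″/yr = 49.258 mas/yr.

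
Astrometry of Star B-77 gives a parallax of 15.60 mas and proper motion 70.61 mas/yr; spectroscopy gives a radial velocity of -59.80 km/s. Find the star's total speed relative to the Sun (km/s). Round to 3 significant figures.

d = 1/p = 1/0.01560″ = 64.103 pc.
μ = 70.61 mas/yr = 0.07061 ″/yr.
v_t = 4.740 μ d = 4.740 × 0.07061 × 64.103 = 21.455 km/s.
v = √(v_r² + v_t²) = √((-59.80)² + 21.455²) = √4036.36 = 63.532 km/s.

63.5 km/s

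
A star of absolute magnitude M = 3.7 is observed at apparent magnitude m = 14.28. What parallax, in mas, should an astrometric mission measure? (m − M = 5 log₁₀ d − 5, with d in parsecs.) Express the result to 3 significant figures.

0.766 mas

m − M = 14.28 − 3.7 = 10.58.
d = 10^((m−M)/5 + 1) = 10^3.116 = 1306.2 pc.
p = 1/d = 1/1306.2 = 0.00076558 arcsec = 0.76558 mas.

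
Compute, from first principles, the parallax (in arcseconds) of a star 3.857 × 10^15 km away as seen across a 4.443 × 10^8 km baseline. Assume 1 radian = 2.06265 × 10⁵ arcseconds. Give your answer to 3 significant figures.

θ ≈ B/d = (4.443 × 10^8) / (3.857 × 10^15) = 1.1519 × 10^-7 rad.
In arcseconds: 1.1519 × 10^-7 × 206265 = 0.02376″.

0.0238 arcsec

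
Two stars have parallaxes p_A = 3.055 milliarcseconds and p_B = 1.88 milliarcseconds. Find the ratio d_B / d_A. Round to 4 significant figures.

1.625

Since d = 1/p, d_B/d_A = p_A/p_B.
= 3.055 / 1.88 = 1.625.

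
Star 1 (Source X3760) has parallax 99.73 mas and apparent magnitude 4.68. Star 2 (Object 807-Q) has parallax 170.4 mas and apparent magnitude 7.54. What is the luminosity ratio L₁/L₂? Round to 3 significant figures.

d₁ = 1/p₁ = 1/0.09973″ = 10.027 pc; d₂ = 1/p₂ = 1/0.1704″ = 5.8685 pc.
M₁ = m₁ − 5 log₁₀ d₁ + 5 = 4.68 − 5.0059 + 5 = 4.6741.
M₂ = 7.54 − 3.8426 + 5 = 8.6974.
L₁/L₂ = 10^(0.4(M₂ − M₁)) = 10^(0.4 × 4.0233) = 10^1.60932 = 40.674.

L₁/L₂ = 40.7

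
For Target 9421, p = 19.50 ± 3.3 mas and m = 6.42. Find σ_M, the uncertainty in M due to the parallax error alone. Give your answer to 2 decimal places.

σ_M = 0.37 mag

M = m − 5 log₁₀ d + 5 = m + 5 log₁₀ p + 5, so ∂M/∂p = 5/(p ln 10).
σ_M = (5/ln 10) · (σ_p/p) = 2.1715 × 3.3/19.50 = 2.1715 × 0.16923 = 0.36748.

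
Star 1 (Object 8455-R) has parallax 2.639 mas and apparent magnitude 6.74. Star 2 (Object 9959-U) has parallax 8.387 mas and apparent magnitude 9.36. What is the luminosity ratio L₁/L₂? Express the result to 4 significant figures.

d₁ = 1/p₁ = 1/0.002639″ = 378.93 pc; d₂ = 1/p₂ = 1/0.008387″ = 119.23 pc.
M₁ = m₁ − 5 log₁₀ d₁ + 5 = 6.74 − 12.8928 + 5 = -1.1528.
M₂ = 9.36 − 10.3819 + 5 = 3.9781.
L₁/L₂ = 10^(0.4(M₂ − M₁)) = 10^(0.4 × 5.1309) = 10^2.05236 = 112.81.

L₁/L₂ = 112.8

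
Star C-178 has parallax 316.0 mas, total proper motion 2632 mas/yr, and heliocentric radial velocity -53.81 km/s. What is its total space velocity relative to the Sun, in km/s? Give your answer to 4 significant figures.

d = 1/p = 1/0.3160″ = 3.1646 pc.
μ = 2632 mas/yr = 2.632 ″/yr.
v_t = 4.740 μ d = 4.740 × 2.632 × 3.1646 = 39.481 km/s.
v = √(v_r² + v_t²) = √((-53.81)² + 39.481²) = √4454.27 = 66.74 km/s.

66.74 km/s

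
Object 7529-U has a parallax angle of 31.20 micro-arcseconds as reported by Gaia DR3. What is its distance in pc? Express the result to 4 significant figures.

p = 31.20 micro-arcseconds = 0.00003120 arcsec.
d = 1/p = 1/0.00003120 = 32051 pc.

32050 pc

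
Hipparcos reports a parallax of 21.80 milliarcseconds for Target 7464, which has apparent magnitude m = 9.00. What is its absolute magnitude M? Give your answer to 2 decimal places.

M = 5.69

d = 1/p = 1/0.02180″ = 45.872 pc.
m − M = 5 log₁₀(45.872) − 5 = 8.3077 − 5 = 3.3077.
M = m − (m − M) = 9.00 − 3.3077 = 5.69.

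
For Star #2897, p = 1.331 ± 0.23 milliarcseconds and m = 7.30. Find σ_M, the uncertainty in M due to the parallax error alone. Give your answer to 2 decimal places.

σ_M = 0.38 mag

M = m − 5 log₁₀ d + 5 = m + 5 log₁₀ p + 5, so ∂M/∂p = 5/(p ln 10).
σ_M = (5/ln 10) · (σ_p/p) = 2.1715 × 0.23/1.331 = 2.1715 × 0.1728 = 0.37524.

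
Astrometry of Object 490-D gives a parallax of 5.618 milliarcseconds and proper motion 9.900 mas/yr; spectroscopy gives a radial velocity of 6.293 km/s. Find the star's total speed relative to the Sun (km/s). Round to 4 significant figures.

10.46 km/s

d = 1/p = 1/0.005618″ = 178 pc.
μ = 9.900 mas/yr = 0.009900 ″/yr.
v_t = 4.740 μ d = 4.740 × 0.009900 × 178 = 8.3528 km/s.
v = √(v_r² + v_t²) = √(6.293² + 8.3528²) = √109.371 = 10.458 km/s.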